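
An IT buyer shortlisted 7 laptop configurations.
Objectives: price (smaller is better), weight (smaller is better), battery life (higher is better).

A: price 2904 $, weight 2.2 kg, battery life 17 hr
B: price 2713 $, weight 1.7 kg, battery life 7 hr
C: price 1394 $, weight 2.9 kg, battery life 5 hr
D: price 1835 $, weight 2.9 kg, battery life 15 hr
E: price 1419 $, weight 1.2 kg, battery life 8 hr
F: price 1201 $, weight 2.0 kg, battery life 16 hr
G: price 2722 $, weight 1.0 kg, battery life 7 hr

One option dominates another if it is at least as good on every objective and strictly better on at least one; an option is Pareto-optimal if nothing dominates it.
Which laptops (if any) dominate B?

E: price 1419≤2713, weight 1.2≤1.7, battery life 8≥7 — dominates B.
Others (A, C, D, F, G) are each worse than B on at least one objective.

E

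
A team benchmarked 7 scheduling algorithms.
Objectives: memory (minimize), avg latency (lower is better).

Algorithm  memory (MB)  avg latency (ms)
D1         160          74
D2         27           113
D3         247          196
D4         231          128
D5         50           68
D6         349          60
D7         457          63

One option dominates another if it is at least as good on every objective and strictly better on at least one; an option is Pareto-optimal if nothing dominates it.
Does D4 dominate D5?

No

D4 vs D5: D4 is worse on memory (231 vs 50), so it does not dominate D5.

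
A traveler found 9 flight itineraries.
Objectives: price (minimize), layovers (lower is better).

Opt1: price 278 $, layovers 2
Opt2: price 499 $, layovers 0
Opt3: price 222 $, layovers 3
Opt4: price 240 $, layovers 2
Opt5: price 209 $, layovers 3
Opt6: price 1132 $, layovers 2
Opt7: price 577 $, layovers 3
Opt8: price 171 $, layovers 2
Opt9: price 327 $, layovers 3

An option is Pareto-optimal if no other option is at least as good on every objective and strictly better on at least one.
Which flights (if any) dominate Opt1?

Opt4: price 240≤278, layovers 2≤2 — dominates Opt1.
Opt8: price 171≤278, layovers 2≤2 — dominates Opt1.
Others (Opt2, Opt3, Opt5, Opt6, Opt7, Opt9) are each worse than Opt1 on at least one objective.

Opt4, Opt8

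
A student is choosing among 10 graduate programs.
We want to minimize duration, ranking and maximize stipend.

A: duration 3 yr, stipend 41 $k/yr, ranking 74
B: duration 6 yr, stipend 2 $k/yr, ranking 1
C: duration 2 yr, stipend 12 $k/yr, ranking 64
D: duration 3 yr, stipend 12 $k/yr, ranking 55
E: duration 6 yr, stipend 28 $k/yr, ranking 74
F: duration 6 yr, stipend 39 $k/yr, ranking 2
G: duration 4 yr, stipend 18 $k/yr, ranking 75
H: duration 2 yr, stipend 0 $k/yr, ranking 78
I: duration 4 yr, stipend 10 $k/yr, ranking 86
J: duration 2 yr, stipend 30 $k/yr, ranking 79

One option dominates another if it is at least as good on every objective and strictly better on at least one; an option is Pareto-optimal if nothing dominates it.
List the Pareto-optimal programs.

A, B, C, D, F, J

A: not dominated (best stipend).
B: not dominated (best ranking).
C: not dominated.
D: not dominated.
E: dominated by A (duration 3≤6, stipend 41≥28, ranking 74≤74).
F: not dominated.
G: dominated by A (duration 3≤4, stipend 41≥18, ranking 74≤75).
H: dominated by C (duration 2≤2, stipend 12≥0, ranking 64≤78).
I: dominated by A (duration 3≤4, stipend 41≥10, ranking 74≤86).
J: not dominated.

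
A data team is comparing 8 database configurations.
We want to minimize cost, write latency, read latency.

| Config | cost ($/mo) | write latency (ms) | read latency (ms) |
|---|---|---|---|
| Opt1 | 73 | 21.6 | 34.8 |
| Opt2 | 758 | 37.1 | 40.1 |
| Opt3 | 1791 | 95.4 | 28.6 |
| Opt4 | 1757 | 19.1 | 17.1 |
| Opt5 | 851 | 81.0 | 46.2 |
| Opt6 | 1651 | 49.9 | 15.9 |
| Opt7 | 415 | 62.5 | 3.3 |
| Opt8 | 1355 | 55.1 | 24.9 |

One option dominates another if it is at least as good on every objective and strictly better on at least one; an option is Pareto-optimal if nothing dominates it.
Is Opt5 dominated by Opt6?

No

Opt6 vs Opt5: Opt6 is worse on cost (1651 vs 851), so it does not dominate Opt5.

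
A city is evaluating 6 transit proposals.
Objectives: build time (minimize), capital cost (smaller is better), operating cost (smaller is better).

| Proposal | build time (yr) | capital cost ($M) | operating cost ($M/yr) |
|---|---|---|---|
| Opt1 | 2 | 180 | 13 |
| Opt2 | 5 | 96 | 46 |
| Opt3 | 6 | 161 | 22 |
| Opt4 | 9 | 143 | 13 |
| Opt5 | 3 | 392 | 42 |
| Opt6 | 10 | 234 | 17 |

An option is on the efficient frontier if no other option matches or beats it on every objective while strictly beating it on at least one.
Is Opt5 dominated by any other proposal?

Opt1 vs Opt5: build time 2≤3, capital cost 180≤392, operating cost 13≤42 — Opt1 is at least as good on every objective and strictly better on at least one, so Opt1 dominates Opt5.

Yes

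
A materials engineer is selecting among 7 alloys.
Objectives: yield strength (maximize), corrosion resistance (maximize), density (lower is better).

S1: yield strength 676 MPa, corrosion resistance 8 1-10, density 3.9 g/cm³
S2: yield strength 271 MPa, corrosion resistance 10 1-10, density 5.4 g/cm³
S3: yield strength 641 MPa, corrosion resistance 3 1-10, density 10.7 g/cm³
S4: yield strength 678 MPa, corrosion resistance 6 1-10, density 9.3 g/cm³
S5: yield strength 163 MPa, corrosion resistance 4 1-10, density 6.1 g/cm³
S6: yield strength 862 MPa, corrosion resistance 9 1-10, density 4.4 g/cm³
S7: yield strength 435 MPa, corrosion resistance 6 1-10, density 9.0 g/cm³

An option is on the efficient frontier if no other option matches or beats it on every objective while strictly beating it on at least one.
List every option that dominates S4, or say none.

S6

S6: yield strength 862≥678, corrosion resistance 9≥6, density 4.4≤9.3 — dominates S4.
Others (S1, S2, S3, S5, S7) are each worse than S4 on at least one objective.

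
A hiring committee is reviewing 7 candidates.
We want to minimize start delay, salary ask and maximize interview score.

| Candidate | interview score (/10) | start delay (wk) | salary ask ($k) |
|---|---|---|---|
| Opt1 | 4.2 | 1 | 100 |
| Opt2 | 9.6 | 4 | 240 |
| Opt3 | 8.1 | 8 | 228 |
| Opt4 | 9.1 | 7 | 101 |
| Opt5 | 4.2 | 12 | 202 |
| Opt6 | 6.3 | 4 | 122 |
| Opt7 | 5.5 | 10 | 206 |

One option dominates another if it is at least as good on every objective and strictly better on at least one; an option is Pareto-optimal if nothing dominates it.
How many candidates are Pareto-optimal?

4

Opt1: not dominated (best start delay).
Opt2: not dominated (best interview score).
Opt3: dominated by Opt4 (interview score 9.1≥8.1, start delay 7≤8, salary ask 101≤228).
Opt4: not dominated.
Opt5: dominated by Opt1 (interview score 4.2≥4.2, start delay 1≤12, salary ask 100≤202).
Opt6: not dominated.
Opt7: dominated by Opt4 (interview score 9.1≥5.5, start delay 7≤10, salary ask 101≤206).
Pareto-optimal: Opt1, Opt2, Opt4, Opt6 → 4.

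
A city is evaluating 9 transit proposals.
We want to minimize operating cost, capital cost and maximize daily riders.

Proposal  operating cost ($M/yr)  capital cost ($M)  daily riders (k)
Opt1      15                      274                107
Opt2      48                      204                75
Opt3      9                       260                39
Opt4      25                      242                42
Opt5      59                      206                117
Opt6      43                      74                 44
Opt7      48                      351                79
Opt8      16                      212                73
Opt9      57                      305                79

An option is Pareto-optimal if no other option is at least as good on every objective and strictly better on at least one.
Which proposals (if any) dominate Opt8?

none

Opt1: worse on capital cost (274 vs 212).
Opt2: worse on operating cost (48 vs 16).
Opt3: worse on capital cost (260 vs 212).
Opt4: worse on operating cost (25 vs 16).
Opt5: worse on operating cost (59 vs 16).
Opt6: worse on operating cost (43 vs 16).
Opt7: worse on operating cost (48 vs 16).
Opt9: worse on operating cost (57 vs 16).
No option dominates Opt8.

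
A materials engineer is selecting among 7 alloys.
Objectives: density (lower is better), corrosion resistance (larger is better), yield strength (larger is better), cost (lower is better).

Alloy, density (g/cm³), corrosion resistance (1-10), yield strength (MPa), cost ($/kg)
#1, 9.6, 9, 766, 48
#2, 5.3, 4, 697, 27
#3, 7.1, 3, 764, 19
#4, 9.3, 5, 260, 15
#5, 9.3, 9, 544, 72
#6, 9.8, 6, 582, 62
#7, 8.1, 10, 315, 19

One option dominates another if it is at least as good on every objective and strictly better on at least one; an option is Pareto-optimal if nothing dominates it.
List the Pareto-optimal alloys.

#1: not dominated (best yield strength).
#2: not dominated (best density).
#3: not dominated.
#4: not dominated (best cost).
#5: not dominated.
#6: dominated by #1 (density 9.6≤9.8, corrosion resistance 9≥6, yield strength 766≥582, cost 48≤62).
#7: not dominated (best corrosion resistance).

#1, #2, #3, #4, #5, #7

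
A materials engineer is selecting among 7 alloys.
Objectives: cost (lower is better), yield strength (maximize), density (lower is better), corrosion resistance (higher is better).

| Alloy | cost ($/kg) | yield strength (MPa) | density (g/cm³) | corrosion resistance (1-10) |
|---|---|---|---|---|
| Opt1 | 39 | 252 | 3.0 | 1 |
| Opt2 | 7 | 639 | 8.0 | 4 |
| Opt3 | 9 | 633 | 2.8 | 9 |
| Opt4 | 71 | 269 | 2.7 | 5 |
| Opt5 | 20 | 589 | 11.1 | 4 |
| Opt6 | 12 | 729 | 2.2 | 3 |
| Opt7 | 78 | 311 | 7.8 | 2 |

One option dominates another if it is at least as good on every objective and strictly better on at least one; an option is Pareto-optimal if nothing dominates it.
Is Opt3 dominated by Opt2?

Opt2 vs Opt3: Opt2 is worse on density (8.0 vs 2.8), so it does not dominate Opt3.

No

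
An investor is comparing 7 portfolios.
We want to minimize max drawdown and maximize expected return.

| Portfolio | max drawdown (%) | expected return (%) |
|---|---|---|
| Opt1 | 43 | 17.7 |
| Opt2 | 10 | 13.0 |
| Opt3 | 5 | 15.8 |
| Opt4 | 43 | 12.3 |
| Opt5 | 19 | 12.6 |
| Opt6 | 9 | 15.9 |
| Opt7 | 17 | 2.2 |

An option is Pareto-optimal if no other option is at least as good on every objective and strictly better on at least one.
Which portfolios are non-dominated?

Opt1, Opt3, Opt6

Opt1: not dominated (best expected return).
Opt2: dominated by Opt3 (max drawdown 5≤10, expected return 15.8≥13.0).
Opt3: not dominated (best max drawdown).
Opt4: dominated by Opt1 (max drawdown 43≤43, expected return 17.7≥12.3).
Opt5: dominated by Opt2 (max drawdown 10≤19, expected return 13.0≥12.6).
Opt6: not dominated.
Opt7: dominated by Opt2 (max drawdown 10≤17, expected return 13.0≥2.2).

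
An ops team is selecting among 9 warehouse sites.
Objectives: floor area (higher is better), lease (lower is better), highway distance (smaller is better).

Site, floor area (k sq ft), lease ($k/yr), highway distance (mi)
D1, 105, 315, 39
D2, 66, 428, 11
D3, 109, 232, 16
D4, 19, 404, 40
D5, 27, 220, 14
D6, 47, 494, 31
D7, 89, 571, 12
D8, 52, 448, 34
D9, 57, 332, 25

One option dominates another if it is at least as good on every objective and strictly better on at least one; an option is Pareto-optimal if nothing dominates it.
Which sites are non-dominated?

D2, D3, D5, D7

D1: dominated by D3 (floor area 109≥105, lease 232≤315, highway distance 16≤39).
D2: not dominated (best highway distance).
D3: not dominated (best floor area).
D4: dominated by D1 (floor area 105≥19, lease 315≤404, highway distance 39≤40).
D5: not dominated (best lease).
D6: dominated by D2 (floor area 66≥47, lease 428≤494, highway distance 11≤31).
D7: not dominated.
D8: dominated by D2 (floor area 66≥52, lease 428≤448, highway distance 11≤34).
D9: dominated by D3 (floor area 109≥57, lease 232≤332, highway distance 16≤25).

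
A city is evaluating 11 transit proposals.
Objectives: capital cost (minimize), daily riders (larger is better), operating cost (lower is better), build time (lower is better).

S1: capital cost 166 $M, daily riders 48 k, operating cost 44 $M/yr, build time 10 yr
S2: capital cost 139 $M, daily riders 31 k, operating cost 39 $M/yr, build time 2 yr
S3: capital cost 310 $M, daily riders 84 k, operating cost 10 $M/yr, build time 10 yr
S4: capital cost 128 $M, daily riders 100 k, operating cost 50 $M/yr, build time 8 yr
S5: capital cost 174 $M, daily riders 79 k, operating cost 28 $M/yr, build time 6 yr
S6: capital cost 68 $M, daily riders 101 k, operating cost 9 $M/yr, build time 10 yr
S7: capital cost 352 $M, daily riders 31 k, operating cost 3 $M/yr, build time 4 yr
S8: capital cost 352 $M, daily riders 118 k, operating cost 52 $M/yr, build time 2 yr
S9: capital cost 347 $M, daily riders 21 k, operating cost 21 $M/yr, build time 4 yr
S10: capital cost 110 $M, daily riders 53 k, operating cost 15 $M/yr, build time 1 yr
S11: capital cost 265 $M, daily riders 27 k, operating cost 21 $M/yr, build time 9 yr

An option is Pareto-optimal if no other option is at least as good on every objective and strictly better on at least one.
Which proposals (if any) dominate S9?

S10

S10: capital cost 110≤347, daily riders 53≥21, operating cost 15≤21, build time 1≤4 — dominates S9.
Others (S1, S2, S3, S4, S5, S6, S7, S8, S11) are each worse than S9 on at least one objective.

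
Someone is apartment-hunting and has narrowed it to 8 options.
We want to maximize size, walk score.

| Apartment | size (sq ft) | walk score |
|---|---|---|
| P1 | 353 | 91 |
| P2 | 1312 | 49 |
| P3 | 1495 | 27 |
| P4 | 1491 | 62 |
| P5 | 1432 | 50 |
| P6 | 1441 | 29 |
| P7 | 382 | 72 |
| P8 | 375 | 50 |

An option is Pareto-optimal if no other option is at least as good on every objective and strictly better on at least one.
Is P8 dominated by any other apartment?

Yes

P4 vs P8: size 1491≥375, walk score 62≥50 — P4 is at least as good on every objective and strictly better on at least one, so P4 dominates P8.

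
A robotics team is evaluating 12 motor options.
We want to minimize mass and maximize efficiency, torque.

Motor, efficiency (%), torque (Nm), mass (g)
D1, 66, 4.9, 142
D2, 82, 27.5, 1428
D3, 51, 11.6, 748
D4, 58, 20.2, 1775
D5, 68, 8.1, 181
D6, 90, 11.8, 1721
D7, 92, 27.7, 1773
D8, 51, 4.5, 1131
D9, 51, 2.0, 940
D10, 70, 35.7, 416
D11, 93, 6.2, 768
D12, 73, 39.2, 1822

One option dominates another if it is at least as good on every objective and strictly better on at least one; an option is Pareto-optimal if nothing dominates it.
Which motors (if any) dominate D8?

D1, D3, D5, D10, D11

D1: efficiency 66≥51, torque 4.9≥4.5, mass 142≤1131 — dominates D8.
D3: efficiency 51≥51, torque 11.6≥4.5, mass 748≤1131 — dominates D8.
D5: efficiency 68≥51, torque 8.1≥4.5, mass 181≤1131 — dominates D8.
D10: efficiency 70≥51, torque 35.7≥4.5, mass 416≤1131 — dominates D8.
D11: efficiency 93≥51, torque 6.2≥4.5, mass 768≤1131 — dominates D8.
Others (D2, D4, D6, D7, D9, D12) are each worse than D8 on at least one objective.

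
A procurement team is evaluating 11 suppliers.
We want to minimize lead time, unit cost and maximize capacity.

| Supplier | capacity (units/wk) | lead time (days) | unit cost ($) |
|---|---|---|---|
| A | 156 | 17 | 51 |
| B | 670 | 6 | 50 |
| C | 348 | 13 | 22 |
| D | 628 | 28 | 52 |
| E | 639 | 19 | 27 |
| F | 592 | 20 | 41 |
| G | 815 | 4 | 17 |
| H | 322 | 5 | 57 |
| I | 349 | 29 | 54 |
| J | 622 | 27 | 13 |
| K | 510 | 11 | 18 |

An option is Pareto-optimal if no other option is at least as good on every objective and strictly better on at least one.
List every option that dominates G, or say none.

none

A: worse on capacity (156 vs 815).
B: worse on capacity (670 vs 815).
C: worse on capacity (348 vs 815).
D: worse on capacity (628 vs 815).
E: worse on capacity (639 vs 815).
F: worse on capacity (592 vs 815).
H: worse on capacity (322 vs 815).
I: worse on capacity (349 vs 815).
J: worse on capacity (622 vs 815).
K: worse on capacity (510 vs 815).
No option dominates G.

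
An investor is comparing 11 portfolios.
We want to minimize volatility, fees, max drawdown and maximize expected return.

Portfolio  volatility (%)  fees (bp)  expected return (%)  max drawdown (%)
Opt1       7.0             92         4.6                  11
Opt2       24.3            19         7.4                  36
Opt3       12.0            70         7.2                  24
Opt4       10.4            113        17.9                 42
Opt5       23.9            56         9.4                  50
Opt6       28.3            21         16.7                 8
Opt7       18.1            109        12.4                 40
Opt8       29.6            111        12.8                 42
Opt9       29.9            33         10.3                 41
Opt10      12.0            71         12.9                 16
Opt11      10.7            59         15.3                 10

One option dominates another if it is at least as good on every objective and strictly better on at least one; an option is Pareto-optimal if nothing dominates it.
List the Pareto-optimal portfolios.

Opt1, Opt2, Opt4, Opt5, Opt6, Opt11

Opt1: not dominated (best volatility).
Opt2: not dominated (best fees).
Opt3: dominated by Opt11 (volatility 10.7≤12.0, fees 59≤70, expected return 15.3≥7.2, max drawdown 10≤24).
Opt4: not dominated (best expected return).
Opt5: not dominated.
Opt6: not dominated (best max drawdown).
Opt7: dominated by Opt10 (volatility 12.0≤18.1, fees 71≤109, expected return 12.9≥12.4, max drawdown 16≤40).
Opt8: dominated by Opt6 (volatility 28.3≤29.6, fees 21≤111, expected return 16.7≥12.8, max drawdown 8≤42).
Opt9: dominated by Opt6 (volatility 28.3≤29.9, fees 21≤33, expected return 16.7≥10.3, max drawdown 8≤41).
Opt10: dominated by Opt11 (volatility 10.7≤12.0, fees 59≤71, expected return 15.3≥12.9, max drawdown 10≤16).
Opt11: not dominated.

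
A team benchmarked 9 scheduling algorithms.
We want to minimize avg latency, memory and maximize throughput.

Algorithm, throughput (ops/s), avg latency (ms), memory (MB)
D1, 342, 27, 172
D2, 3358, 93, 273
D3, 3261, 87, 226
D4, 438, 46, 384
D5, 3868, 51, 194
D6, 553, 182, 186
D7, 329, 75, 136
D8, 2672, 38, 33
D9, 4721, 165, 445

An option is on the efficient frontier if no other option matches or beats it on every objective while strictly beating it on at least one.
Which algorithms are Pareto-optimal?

D1: not dominated (best avg latency).
D2: dominated by D5 (throughput 3868≥3358, avg latency 51≤93, memory 194≤273).
D3: dominated by D5 (throughput 3868≥3261, avg latency 51≤87, memory 194≤226).
D4: dominated by D8 (throughput 2672≥438, avg latency 38≤46, memory 33≤384).
D5: not dominated.
D6: dominated by D8 (throughput 2672≥553, avg latency 38≤182, memory 33≤186).
D7: dominated by D8 (throughput 2672≥329, avg latency 38≤75, memory 33≤136).
D8: not dominated (best memory).
D9: not dominated (best throughput).

D1, D5, D8, D9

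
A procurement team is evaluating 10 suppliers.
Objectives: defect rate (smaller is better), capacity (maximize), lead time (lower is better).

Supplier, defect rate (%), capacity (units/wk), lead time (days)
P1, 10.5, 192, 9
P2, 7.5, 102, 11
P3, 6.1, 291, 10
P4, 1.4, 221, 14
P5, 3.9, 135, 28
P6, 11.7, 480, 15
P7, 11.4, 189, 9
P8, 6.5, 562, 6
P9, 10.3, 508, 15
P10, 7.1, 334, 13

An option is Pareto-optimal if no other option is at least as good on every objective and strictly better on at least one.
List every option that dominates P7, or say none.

P1, P8

P1: defect rate 10.5≤11.4, capacity 192≥189, lead time 9≤9 — dominates P7.
P8: defect rate 6.5≤11.4, capacity 562≥189, lead time 6≤9 — dominates P7.
Others (P2, P3, P4, P5, P6, P9, P10) are each worse than P7 on at least one objective.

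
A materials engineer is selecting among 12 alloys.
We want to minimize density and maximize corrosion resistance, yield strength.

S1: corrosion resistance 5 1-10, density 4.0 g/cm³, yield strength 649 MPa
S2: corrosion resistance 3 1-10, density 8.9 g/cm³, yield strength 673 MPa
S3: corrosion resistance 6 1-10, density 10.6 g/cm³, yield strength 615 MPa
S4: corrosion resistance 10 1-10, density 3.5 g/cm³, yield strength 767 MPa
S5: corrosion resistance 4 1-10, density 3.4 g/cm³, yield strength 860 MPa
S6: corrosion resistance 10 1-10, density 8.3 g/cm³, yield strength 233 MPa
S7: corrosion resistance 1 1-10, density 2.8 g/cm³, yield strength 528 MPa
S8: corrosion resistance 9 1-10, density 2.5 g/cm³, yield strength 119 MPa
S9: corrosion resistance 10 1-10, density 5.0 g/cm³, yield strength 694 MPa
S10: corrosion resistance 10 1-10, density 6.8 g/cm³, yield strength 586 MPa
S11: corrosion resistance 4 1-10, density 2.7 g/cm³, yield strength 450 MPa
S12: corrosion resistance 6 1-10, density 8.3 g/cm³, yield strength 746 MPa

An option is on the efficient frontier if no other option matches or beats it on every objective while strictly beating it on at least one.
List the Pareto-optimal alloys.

S4, S5, S7, S8, S11

S1: dominated by S4 (corrosion resistance 10≥5, density 3.5≤4.0, yield strength 767≥649).
S2: dominated by S4 (corrosion resistance 10≥3, density 3.5≤8.9, yield strength 767≥673).
S3: dominated by S4 (corrosion resistance 10≥6, density 3.5≤10.6, yield strength 767≥615).
S4: not dominated.
S5: not dominated (best yield strength).
S6: dominated by S4 (corrosion resistance 10≥10, density 3.5≤8.3, yield strength 767≥233).
S7: not dominated.
S8: not dominated (best density).
S9: dominated by S4 (corrosion resistance 10≥10, density 3.5≤5.0, yield strength 767≥694).
S10: dominated by S4 (corrosion resistance 10≥10, density 3.5≤6.8, yield strength 767≥586).
S11: not dominated.
S12: dominated by S4 (corrosion resistance 10≥6, density 3.5≤8.3, yield strength 767≥746).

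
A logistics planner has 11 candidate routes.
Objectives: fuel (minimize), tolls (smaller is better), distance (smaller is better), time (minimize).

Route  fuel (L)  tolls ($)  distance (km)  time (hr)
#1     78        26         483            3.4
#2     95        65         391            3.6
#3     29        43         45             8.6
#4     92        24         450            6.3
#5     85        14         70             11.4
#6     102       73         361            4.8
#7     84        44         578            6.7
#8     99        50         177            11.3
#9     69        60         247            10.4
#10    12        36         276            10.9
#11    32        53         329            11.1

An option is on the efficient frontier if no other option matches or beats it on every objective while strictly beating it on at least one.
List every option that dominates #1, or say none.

none

#2: worse on fuel (95 vs 78).
#3: worse on tolls (43 vs 26).
#4: worse on fuel (92 vs 78).
#5: worse on fuel (85 vs 78).
#6: worse on fuel (102 vs 78).
#7: worse on fuel (84 vs 78).
#8: worse on fuel (99 vs 78).
#9: worse on tolls (60 vs 26).
#10: worse on tolls (36 vs 26).
#11: worse on tolls (53 vs 26).
No option dominates #1.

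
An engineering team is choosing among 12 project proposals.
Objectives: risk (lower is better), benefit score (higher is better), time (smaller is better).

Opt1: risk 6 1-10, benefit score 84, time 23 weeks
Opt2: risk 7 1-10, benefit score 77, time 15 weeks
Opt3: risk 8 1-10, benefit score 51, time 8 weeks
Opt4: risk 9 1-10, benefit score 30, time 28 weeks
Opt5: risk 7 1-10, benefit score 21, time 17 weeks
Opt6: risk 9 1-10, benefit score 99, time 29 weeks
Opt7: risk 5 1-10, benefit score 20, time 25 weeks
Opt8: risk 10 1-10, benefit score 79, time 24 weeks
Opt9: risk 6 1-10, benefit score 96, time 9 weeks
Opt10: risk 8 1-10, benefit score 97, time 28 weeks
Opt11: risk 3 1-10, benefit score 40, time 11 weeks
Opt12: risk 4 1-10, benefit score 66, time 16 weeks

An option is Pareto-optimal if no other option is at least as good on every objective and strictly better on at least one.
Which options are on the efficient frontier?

Opt3, Opt6, Opt9, Opt10, Opt11, Opt12

Opt1: dominated by Opt9 (risk 6≤6, benefit score 96≥84, time 9≤23).
Opt2: dominated by Opt9 (risk 6≤7, benefit score 96≥77, time 9≤15).
Opt3: not dominated (best time).
Opt4: dominated by Opt1 (risk 6≤9, benefit score 84≥30, time 23≤28).
Opt5: dominated by Opt2 (risk 7≤7, benefit score 77≥21, time 15≤17).
Opt6: not dominated (best benefit score).
Opt7: dominated by Opt11 (risk 3≤5, benefit score 40≥20, time 11≤25).
Opt8: dominated by Opt1 (risk 6≤10, benefit score 84≥79, time 23≤24).
Opt9: not dominated.
Opt10: not dominated.
Opt11: not dominated (best risk).
Opt12: not dominated.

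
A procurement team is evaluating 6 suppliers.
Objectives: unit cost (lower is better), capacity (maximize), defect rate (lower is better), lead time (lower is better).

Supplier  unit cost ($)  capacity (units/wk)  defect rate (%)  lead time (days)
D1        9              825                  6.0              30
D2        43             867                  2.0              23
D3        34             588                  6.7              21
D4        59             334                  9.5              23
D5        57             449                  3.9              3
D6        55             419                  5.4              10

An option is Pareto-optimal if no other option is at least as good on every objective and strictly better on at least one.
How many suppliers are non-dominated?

5

D1: not dominated (best unit cost).
D2: not dominated (best capacity).
D3: not dominated.
D4: dominated by D2 (unit cost 43≤59, capacity 867≥334, defect rate 2.0≤9.5, lead time 23≤23).
D5: not dominated (best lead time).
D6: not dominated.
Pareto-optimal: D1, D2, D3, D5, D6 → 5.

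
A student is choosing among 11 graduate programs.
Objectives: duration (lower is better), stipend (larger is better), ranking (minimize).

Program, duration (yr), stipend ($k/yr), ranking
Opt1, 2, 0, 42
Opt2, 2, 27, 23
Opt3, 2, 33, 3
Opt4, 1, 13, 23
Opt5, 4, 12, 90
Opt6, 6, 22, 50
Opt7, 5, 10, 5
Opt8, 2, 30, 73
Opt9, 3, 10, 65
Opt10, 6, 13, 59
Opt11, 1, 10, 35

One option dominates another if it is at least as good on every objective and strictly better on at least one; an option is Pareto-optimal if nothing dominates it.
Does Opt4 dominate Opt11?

Opt4 vs Opt11: duration 1≤1, stipend 13≥10, ranking 23≤35 — Opt4 is at least as good on every objective with at least one strict improvement.

Yes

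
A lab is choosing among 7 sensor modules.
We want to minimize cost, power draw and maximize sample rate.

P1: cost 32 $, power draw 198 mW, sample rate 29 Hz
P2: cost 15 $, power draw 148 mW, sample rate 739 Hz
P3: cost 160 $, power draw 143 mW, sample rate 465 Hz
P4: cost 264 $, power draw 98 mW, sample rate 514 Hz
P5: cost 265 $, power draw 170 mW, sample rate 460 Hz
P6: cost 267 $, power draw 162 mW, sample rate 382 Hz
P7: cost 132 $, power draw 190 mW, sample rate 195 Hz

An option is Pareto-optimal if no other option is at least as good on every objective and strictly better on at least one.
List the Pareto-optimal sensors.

P1: dominated by P2 (cost 15≤32, power draw 148≤198, sample rate 739≥29).
P2: not dominated (best cost).
P3: not dominated.
P4: not dominated (best power draw).
P5: dominated by P2 (cost 15≤265, power draw 148≤170, sample rate 739≥460).
P6: dominated by P2 (cost 15≤267, power draw 148≤162, sample rate 739≥382).
P7: dominated by P2 (cost 15≤132, power draw 148≤190, sample rate 739≥195).

P2, P3, P4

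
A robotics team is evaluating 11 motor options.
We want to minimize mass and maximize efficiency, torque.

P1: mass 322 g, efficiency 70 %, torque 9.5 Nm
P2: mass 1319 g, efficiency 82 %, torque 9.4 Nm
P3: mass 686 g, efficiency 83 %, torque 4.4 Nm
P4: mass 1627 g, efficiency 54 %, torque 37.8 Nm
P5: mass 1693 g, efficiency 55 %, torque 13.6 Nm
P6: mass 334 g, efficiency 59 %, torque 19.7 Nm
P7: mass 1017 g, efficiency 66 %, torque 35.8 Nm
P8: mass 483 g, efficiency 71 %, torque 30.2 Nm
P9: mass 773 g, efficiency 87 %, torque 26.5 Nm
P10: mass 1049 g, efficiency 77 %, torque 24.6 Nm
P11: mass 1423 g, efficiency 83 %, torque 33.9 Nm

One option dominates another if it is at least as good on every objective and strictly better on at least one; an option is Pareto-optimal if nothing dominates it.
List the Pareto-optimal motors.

P1: not dominated (best mass).
P2: dominated by P9 (mass 773≤1319, efficiency 87≥82, torque 26.5≥9.4).
P3: not dominated.
P4: not dominated (best torque).
P5: dominated by P6 (mass 334≤1693, efficiency 59≥55, torque 19.7≥13.6).
P6: not dominated.
P7: not dominated.
P8: not dominated.
P9: not dominated (best efficiency).
P10: dominated by P9 (mass 773≤1049, efficiency 87≥77, torque 26.5≥24.6).
P11: not dominated.

P1, P3, P4, P6, P7, P8, P9, P11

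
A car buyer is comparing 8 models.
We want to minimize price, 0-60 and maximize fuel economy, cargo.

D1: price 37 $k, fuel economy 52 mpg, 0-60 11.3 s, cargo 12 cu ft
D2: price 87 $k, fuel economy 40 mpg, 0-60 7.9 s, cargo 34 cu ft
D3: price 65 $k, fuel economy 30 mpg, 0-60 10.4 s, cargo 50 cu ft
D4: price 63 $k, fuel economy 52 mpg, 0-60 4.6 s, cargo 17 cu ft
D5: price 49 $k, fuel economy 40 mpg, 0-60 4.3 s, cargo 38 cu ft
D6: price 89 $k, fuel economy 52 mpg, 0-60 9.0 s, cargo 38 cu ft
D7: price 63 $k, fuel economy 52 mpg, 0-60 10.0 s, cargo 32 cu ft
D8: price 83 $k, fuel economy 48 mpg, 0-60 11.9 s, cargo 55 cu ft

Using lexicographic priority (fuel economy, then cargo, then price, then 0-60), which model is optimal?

First maximize fuel economy: best is 52, kept {D1, D4, D6, D7}.
Then maximize cargo: best is 38, kept {D6}.

D6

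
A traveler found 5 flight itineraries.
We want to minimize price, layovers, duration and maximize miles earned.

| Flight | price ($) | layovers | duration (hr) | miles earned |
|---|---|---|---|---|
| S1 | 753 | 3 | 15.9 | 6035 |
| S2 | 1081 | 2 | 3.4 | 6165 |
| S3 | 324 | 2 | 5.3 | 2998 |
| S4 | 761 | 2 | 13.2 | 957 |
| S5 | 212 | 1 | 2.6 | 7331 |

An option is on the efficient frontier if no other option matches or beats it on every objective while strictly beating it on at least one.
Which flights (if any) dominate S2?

S5: price 212≤1081, layovers 1≤2, duration 2.6≤3.4, miles earned 7331≥6165 — dominates S2.
Others (S1, S3, S4) are each worse than S2 on at least one objective.

S5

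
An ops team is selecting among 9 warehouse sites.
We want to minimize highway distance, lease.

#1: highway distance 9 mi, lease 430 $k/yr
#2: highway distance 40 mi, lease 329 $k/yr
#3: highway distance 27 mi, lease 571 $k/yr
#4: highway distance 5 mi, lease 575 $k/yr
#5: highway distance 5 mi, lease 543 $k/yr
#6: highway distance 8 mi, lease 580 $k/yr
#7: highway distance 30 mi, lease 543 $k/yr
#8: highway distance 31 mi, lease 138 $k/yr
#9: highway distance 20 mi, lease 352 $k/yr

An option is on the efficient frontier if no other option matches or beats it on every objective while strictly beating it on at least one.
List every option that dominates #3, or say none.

#1: highway distance 9≤27, lease 430≤571 — dominates #3.
#5: highway distance 5≤27, lease 543≤571 — dominates #3.
#9: highway distance 20≤27, lease 352≤571 — dominates #3.
Others (#2, #4, #6, #7, #8) are each worse than #3 on at least one objective.

#1, #5, #9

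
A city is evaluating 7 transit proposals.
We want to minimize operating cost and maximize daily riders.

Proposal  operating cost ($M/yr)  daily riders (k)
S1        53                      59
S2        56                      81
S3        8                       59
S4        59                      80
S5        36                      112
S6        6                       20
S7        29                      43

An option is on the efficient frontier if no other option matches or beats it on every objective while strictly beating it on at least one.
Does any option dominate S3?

S1: worse on operating cost (53 vs 8).
S2: worse on operating cost (56 vs 8).
S4: worse on operating cost (59 vs 8).
S5: worse on operating cost (36 vs 8).
S6: worse on daily riders (20 vs 59).
S7: worse on operating cost (29 vs 8).
No option is at least as good as S3 on every objective and strictly better on one.

No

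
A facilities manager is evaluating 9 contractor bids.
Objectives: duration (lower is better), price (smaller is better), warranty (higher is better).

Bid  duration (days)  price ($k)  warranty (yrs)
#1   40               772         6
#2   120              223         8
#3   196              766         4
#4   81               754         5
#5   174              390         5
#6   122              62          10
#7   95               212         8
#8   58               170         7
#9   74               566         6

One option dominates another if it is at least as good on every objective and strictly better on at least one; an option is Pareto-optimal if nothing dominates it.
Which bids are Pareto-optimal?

#1: not dominated (best duration).
#2: dominated by #7 (duration 95≤120, price 212≤223, warranty 8≥8).
#3: dominated by #2 (duration 120≤196, price 223≤766, warranty 8≥4).
#4: dominated by #8 (duration 58≤81, price 170≤754, warranty 7≥5).
#5: dominated by #2 (duration 120≤174, price 223≤390, warranty 8≥5).
#6: not dominated (best price).
#7: not dominated.
#8: not dominated.
#9: dominated by #8 (duration 58≤74, price 170≤566, warranty 7≥6).

#1, #6, #7, #8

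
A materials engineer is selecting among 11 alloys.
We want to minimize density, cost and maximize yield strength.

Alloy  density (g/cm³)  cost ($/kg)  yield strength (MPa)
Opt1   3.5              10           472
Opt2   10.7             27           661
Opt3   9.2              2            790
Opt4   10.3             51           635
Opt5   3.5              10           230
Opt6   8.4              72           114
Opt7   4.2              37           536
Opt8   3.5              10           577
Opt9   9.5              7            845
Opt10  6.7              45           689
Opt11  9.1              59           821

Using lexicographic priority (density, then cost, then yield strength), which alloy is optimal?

Opt8

First minimize density: best is 3.5, kept {Opt1, Opt5, Opt8}.
Then minimize cost: best is 10, kept {Opt1, Opt5, Opt8}.
Then maximize yield strength: best is 577, kept {Opt8}.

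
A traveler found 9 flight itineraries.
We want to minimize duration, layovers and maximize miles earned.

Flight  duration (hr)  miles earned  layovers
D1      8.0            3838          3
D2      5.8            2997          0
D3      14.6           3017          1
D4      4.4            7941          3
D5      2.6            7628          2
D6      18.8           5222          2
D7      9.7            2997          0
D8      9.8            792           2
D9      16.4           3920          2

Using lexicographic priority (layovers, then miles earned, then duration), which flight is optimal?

First minimize layovers: best is 0, kept {D2, D7}.
Then maximize miles earned: best is 2997, kept {D2, D7}.
Then minimize duration: best is 5.8, kept {D2}.

D2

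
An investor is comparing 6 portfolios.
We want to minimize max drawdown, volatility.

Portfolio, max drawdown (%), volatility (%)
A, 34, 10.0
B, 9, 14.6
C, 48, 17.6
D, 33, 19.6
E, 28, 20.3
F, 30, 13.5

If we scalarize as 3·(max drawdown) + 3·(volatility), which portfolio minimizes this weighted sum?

A: 3·34 + 3·10.0 = 132.0
B: 3·9 + 3·14.6 = 70.8
C: 3·48 + 3·17.6 = 196.8
D: 3·33 + 3·19.6 = 157.8
E: 3·28 + 3·20.3 = 144.9
F: 3·30 + 3·13.5 = 130.5
Lowest: B at 70.8.

B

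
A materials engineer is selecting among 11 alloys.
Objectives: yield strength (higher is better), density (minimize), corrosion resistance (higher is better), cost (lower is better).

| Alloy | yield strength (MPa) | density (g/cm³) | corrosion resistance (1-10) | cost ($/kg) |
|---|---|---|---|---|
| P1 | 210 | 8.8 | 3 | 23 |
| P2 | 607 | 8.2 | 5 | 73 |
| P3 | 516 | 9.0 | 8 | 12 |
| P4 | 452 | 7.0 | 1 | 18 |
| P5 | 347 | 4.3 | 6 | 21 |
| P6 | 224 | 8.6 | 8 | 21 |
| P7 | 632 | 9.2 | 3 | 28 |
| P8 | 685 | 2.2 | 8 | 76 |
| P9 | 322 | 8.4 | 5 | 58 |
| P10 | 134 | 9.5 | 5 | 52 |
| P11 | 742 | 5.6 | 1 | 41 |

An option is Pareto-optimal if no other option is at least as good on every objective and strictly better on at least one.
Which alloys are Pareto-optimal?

P2, P3, P4, P5, P6, P7, P8, P11

P1: dominated by P5 (yield strength 347≥210, density 4.3≤8.8, corrosion resistance 6≥3, cost 21≤23).
P2: not dominated.
P3: not dominated (best cost).
P4: not dominated.
P5: not dominated.
P6: not dominated.
P7: not dominated.
P8: not dominated (best density).
P9: dominated by P5 (yield strength 347≥322, density 4.3≤8.4, corrosion resistance 6≥5, cost 21≤58).
P10: dominated by P3 (yield strength 516≥134, density 9.0≤9.5, corrosion resistance 8≥5, cost 12≤52).
P11: not dominated (best yield strength).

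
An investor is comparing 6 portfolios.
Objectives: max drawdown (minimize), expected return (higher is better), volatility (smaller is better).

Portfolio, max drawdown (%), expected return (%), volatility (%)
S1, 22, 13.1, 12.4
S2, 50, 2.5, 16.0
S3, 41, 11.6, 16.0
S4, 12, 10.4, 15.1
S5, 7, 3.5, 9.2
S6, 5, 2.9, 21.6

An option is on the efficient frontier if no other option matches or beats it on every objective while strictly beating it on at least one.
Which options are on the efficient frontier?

S1: not dominated (best expected return).
S2: dominated by S1 (max drawdown 22≤50, expected return 13.1≥2.5, volatility 12.4≤16.0).
S3: dominated by S1 (max drawdown 22≤41, expected return 13.1≥11.6, volatility 12.4≤16.0).
S4: not dominated.
S5: not dominated (best volatility).
S6: not dominated (best max drawdown).

S1, S4, S5, S6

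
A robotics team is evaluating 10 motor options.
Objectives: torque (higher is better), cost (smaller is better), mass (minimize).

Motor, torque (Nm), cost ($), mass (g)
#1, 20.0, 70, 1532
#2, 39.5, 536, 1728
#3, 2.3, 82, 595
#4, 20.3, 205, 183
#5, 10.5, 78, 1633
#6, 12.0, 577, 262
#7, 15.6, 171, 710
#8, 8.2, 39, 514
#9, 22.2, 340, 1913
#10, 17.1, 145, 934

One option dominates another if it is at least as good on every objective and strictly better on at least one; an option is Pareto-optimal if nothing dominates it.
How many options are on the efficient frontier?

7

#1: not dominated.
#2: not dominated (best torque).
#3: dominated by #8 (torque 8.2≥2.3, cost 39≤82, mass 514≤595).
#4: not dominated (best mass).
#5: dominated by #1 (torque 20.0≥10.5, cost 70≤78, mass 1532≤1633).
#6: dominated by #4 (torque 20.3≥12.0, cost 205≤577, mass 183≤262).
#7: not dominated.
#8: not dominated (best cost).
#9: not dominated.
#10: not dominated.
Pareto-optimal: #1, #2, #4, #7, #8, #9, #10 → 7.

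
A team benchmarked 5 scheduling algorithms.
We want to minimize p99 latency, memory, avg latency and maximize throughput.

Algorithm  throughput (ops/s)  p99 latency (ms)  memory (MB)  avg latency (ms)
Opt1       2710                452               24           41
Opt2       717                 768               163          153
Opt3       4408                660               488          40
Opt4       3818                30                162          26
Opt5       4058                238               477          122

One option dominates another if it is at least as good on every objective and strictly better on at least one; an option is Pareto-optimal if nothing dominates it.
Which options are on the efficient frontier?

Opt1: not dominated (best memory).
Opt2: dominated by Opt1 (throughput 2710≥717, p99 latency 452≤768, memory 24≤163, avg latency 41≤153).
Opt3: not dominated (best throughput).
Opt4: not dominated (best p99 latency).
Opt5: not dominated.

Opt1, Opt3, Opt4, Opt5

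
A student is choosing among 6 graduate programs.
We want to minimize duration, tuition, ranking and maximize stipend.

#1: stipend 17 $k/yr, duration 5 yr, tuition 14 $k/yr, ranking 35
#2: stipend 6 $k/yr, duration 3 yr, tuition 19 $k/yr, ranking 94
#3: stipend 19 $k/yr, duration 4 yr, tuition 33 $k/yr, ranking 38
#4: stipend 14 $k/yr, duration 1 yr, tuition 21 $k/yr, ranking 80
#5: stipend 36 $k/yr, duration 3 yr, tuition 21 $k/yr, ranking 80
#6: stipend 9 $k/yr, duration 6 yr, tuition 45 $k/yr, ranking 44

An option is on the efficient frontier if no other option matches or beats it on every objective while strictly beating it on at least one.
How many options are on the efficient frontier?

5

#1: not dominated (best tuition).
#2: not dominated.
#3: not dominated.
#4: not dominated (best duration).
#5: not dominated (best stipend).
#6: dominated by #1 (stipend 17≥9, duration 5≤6, tuition 14≤45, ranking 35≤44).
Pareto-optimal: #1, #2, #3, #4, #5 → 5.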